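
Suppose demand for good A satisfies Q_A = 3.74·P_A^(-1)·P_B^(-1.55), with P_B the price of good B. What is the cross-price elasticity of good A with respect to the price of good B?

In a log-linear (constant-elasticity) demand function, the coefficient on the exponent of P_B is the cross-price elasticity.
ε = -1.55. Negative, so good A and good B are complements.

-1.55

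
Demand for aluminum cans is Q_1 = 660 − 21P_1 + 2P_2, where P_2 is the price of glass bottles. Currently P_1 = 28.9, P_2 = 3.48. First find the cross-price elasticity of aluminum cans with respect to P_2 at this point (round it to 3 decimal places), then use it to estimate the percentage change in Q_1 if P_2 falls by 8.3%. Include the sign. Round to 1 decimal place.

At P_1 = 28.9, P_2 = 3.48: Q_1 = 60.06.
∂Q_1/∂P_2 = 2.
ε = (∂Q_1/∂P_2)(P_2/Q_1) = 2.0000 × 3.48/60.06 ≈ 0.116.
%ΔQ_1 ≈ ε × %ΔP_2 = 0.116 × (-8.3%) = -1.0%.

-1.0%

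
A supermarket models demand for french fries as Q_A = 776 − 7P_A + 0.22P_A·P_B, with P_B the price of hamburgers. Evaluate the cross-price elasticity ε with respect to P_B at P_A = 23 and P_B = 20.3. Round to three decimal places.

0.143

At P_A = 23 and P_B = 20.3: Q_A = 717.718.
∂Q_A/∂P_B = 0.22P_A = 0.22(23) = 5.0600.
ε = (∂Q_A/∂P_B)(P_B/Q_A) = 5.0600 × (20.3/717.718) ≈ 0.143.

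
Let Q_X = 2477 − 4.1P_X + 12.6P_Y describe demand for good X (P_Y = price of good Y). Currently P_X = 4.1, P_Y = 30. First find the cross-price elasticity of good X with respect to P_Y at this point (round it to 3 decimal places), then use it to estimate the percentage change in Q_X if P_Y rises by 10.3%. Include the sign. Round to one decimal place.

At P_X = 4.1, P_Y = 30: Q_X = 2838.19.
∂Q_X/∂P_Y = 12.6.
ε = (∂Q_X/∂P_Y)(P_Y/Q_X) = 12.6000 × 30/2838.19 ≈ 0.133.
%ΔQ_X ≈ ε × %ΔP_Y = 0.133 × (10.3%) = 1.4%.

1.4%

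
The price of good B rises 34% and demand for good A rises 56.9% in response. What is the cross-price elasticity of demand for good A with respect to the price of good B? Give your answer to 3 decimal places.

ε = (%ΔQ of good A) / (%ΔP of good B) = (56.9%) / (34%) ≈ 1.674.

1.674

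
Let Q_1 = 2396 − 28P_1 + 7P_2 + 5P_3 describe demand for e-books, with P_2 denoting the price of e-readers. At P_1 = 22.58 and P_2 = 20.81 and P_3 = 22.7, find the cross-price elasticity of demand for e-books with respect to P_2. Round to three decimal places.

At P_1 = 22.58 and P_2 = 20.81 and P_3 = 22.7: Q_1 = 2022.93.
∂Q_1/∂P_2 = 7.
ε = (∂Q_1/∂P_2)(P_2/Q_1) = 7 × (20.81/2022.93) ≈ 0.072.
Since ε > 0, e-books and e-readers are substitutes.

0.072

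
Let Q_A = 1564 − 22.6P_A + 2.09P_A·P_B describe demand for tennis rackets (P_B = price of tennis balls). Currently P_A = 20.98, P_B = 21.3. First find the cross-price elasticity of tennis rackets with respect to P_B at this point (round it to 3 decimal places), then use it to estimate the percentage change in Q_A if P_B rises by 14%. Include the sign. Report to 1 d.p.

6.5%

At P_A = 20.98, P_B = 21.3: Q_A = 2023.819.
∂Q_A/∂P_B = 2.09P_A = 43.8482.
ε = (∂Q_A/∂P_B)(P_B/Q_A) = 43.8482 × 21.3/2023.819 ≈ 0.461.
%ΔQ_A ≈ ε × %ΔP_B = 0.461 × (14%) = 6.5%.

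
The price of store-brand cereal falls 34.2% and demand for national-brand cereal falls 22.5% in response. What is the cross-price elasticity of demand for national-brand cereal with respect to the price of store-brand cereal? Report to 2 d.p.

ε = (%ΔQ of national-brand cereal) / (%ΔP of store-brand cereal) = (-22.5%) / (-34.2%) ≈ 0.66.
Positive cross-price elasticity: substitutes.

0.66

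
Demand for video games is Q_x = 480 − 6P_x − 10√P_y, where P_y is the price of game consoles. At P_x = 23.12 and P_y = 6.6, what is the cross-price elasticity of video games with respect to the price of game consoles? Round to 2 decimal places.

-0.04

At P_x = 23.12 and P_y = 6.6: Q_x = 315.590.
∂Q_x/∂P_y = -10/(2√P_y) = -10/(2√6.6) = -1.9462.
ε = (∂Q_x/∂P_y)(P_y/Q_x) = -1.9462 × (6.6/315.590) ≈ -0.04.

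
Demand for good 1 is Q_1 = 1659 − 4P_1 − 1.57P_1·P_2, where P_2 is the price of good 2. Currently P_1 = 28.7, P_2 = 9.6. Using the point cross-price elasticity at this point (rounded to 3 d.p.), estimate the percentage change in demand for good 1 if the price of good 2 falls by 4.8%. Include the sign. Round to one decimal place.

1.9%

At P_1 = 28.7, P_2 = 9.6: Q_1 = 1111.634.
∂Q_1/∂P_2 = -1.57P_1 = -45.0590.
ε = (∂Q_1/∂P_2)(P_2/Q_1) = -45.0590 × 9.6/1111.634 ≈ -0.389.
%ΔQ_1 ≈ ε × %ΔP_2 = -0.389 × (-4.8%) = 1.9%.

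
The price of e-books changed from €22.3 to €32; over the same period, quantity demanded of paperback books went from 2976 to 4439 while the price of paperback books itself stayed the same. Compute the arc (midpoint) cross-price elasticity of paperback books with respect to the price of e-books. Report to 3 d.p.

1.104

ΔQ_A = 4439 − 2976 = 1463; ΔP_B = 32 − 22.3 = 9.7.
Midpoints: Q̄_A = 3707.5, P̄_B = 27.15.
ε = (ΔQ_A/Q̄_A)/(ΔP_B/P̄_B) = (1463/3707.5)/(9.7/27.15) ≈ 1.104.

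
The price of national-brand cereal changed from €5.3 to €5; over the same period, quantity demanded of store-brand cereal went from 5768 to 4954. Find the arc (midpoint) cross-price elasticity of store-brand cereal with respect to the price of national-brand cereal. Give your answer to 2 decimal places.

ΔQ_A = 4954 − 5768 = -814; ΔP_B = 5 − 5.3 = -0.3.
Midpoints: Q̄_A = 5361.0, P̄_B = 5.15.
ε = (ΔQ_A/Q̄_A)/(ΔP_B/P̄_B) = (-814/5361.0)/(-0.3/5.15) ≈ 2.61.

2.61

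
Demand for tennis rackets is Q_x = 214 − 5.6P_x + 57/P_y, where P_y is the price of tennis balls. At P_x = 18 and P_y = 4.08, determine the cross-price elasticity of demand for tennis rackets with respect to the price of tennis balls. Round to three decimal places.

At P_x = 18 and P_y = 4.08: Q_x = 127.171.
∂Q_x/∂P_y = −57/P_y² = -3.4242.
ε = (∂Q_x/∂P_y)(P_y/Q_x) = -3.4242 × (4.08/127.171) ≈ -0.110.
ε < 0: complements.

-0.110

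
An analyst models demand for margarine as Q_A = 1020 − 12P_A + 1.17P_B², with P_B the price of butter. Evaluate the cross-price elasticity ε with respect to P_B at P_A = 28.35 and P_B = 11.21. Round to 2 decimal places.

0.36

At P_A = 28.35 and P_B = 11.21: Q_A = 826.827.
∂Q_A/∂P_B = 2.34P_B = 2.34(11.21) = 26.2314.
ε = (∂Q_A/∂P_B)(P_B/Q_A) = 26.2314 × (11.21/826.827) ≈ 0.36.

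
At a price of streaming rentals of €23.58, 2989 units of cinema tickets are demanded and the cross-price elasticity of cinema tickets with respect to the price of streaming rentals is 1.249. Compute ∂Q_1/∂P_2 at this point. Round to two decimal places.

158.32

ε = (∂Q_1/∂P_2)·(P_2/Q_1) ⇒ ∂Q_1/∂P_2 = ε·Q_1/P_2 = 1.249 × 2989/23.58 ≈ 158.32.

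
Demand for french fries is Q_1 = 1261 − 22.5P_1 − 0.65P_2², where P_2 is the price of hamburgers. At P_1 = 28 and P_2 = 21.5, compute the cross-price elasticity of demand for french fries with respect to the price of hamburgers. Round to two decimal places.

-1.82

At P_1 = 28 and P_2 = 21.5: Q_1 = 330.538.
∂Q_1/∂P_2 = -1.3P_2 = -1.3(21.5) = -27.9500.
ε = (∂Q_1/∂P_2)(P_2/Q_1) = -27.9500 × (21.5/330.538) ≈ -1.82.
ε < 0: complements.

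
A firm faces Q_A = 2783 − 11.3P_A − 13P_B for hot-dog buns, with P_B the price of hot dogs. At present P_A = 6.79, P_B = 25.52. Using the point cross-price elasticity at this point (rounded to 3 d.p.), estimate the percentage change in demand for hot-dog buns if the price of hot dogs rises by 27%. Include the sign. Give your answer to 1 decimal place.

-3.8%

At P_A = 6.79, P_B = 25.52: Q_A = 2374.513.
∂Q_A/∂P_B = -13.
ε = (∂Q_A/∂P_B)(P_B/Q_A) = -13.0000 × 25.52/2374.513 ≈ -0.140.
%ΔQ_A ≈ ε × %ΔP_B = -0.140 × (27%) = -3.8%.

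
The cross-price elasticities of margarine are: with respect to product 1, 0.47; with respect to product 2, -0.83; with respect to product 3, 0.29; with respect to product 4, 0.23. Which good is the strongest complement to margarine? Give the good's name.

Complements have ε < 0. The most negative value is -0.83 (product 2).

product 2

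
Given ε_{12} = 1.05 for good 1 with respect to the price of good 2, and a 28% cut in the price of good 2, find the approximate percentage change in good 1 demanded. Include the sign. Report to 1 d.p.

-29.4%

%ΔQ ≈ ε × %ΔP of good 2 = 1.05 × (-28%) = -29.4%.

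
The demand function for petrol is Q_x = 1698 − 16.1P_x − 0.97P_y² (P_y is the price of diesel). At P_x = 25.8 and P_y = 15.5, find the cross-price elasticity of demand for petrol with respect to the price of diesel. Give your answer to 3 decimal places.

At P_x = 25.8 and P_y = 15.5: Q_x = 1049.577.
∂Q_x/∂P_y = -1.94P_y = -1.94(15.5) = -30.0700.
ε = (∂Q_x/∂P_y)(P_y/Q_x) = -30.0700 × (15.5/1049.577) ≈ -0.444.
ε < 0: complements.

-0.444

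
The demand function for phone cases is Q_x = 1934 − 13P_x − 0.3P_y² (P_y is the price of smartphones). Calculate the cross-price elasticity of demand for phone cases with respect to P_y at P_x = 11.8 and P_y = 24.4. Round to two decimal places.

At P_x = 11.8 and P_y = 24.4: Q_x = 1601.992.
∂Q_x/∂P_y = -0.6P_y = -0.6(24.4) = -14.6400.
ε = (∂Q_x/∂P_y)(P_y/Q_x) = -14.6400 × (24.4/1601.992) ≈ -0.22.

-0.22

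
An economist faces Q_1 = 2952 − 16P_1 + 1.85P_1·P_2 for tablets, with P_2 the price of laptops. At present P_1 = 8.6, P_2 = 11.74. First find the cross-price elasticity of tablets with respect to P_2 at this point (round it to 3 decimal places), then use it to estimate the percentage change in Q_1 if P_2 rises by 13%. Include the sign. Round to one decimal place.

0.8%

At P_1 = 8.6, P_2 = 11.74: Q_1 = 3001.183.
∂Q_1/∂P_2 = 1.85P_1 = 15.9100.
ε = (∂Q_1/∂P_2)(P_2/Q_1) = 15.9100 × 11.74/3001.183 ≈ 0.062.
%ΔQ_1 ≈ ε × %ΔP_2 = 0.062 × (13%) = 0.8%.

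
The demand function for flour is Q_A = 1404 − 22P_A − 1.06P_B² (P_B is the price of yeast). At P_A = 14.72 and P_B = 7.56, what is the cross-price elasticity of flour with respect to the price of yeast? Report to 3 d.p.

At P_A = 14.72 and P_B = 7.56: Q_A = 1019.577.
∂Q_A/∂P_B = -2.12P_B = -2.12(7.56) = -16.0272.
ε = (∂Q_A/∂P_B)(P_B/Q_A) = -16.0272 × (7.56/1019.577) ≈ -0.119.
ε < 0: complements.

-0.119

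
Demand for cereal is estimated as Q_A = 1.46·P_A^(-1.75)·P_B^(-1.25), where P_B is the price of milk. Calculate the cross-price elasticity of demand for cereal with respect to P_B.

-1.25

In a log-linear (constant-elasticity) demand function, the coefficient on the exponent of P_B is the cross-price elasticity.
ε = -1.25. Negative, so cereal and milk are complements.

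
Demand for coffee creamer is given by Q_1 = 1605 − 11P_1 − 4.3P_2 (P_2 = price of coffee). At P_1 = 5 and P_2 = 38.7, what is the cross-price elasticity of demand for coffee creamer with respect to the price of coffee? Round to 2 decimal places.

-0.12

At P_1 = 5 and P_2 = 38.7: Q_1 = 1383.59.
∂Q_1/∂P_2 = -4.3.
ε = (∂Q_1/∂P_2)(P_2/Q_1) = -4.3 × (38.7/1383.59) ≈ -0.12.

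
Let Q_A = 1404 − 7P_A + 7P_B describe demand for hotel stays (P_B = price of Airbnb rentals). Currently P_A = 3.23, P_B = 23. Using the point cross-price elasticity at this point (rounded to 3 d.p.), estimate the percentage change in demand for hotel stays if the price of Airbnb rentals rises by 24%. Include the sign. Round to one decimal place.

At P_A = 3.23, P_B = 23: Q_A = 1542.39.
∂Q_A/∂P_B = 7.
ε = (∂Q_A/∂P_B)(P_B/Q_A) = 7.0000 × 23/1542.39 ≈ 0.104.
%ΔQ_A ≈ ε × %ΔP_B = 0.104 × (24%) = 2.5%.

2.5%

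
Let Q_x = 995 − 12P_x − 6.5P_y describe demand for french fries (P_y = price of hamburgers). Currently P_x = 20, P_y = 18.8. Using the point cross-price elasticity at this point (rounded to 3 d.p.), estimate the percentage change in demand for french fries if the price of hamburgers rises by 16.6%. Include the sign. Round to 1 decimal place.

At P_x = 20, P_y = 18.8: Q_x = 632.8.
∂Q_x/∂P_y = -6.5.
ε = (∂Q_x/∂P_y)(P_y/Q_x) = -6.5000 × 18.8/632.8 ≈ -0.193.
%ΔQ_x ≈ ε × %ΔP_y = -0.193 × (16.6%) = -3.2%.

-3.2%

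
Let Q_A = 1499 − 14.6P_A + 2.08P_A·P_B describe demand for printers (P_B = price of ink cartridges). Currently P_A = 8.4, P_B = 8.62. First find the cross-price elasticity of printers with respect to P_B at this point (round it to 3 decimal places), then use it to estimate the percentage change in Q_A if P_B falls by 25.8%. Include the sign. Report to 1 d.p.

-2.6%

At P_A = 8.4, P_B = 8.62: Q_A = 1526.969.
∂Q_A/∂P_B = 2.08P_A = 17.4720.
ε = (∂Q_A/∂P_B)(P_B/Q_A) = 17.4720 × 8.62/1526.969 ≈ 0.099.
%ΔQ_A ≈ ε × %ΔP_B = 0.099 × (-25.8%) = -2.6%.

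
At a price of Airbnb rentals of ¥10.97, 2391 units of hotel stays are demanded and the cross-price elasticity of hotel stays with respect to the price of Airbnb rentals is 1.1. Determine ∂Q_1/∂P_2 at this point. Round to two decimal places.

239.75

ε = (∂Q_1/∂P_2)·(P_2/Q_1) ⇒ ∂Q_1/∂P_2 = ε·Q_1/P_2 = 1.1 × 2391/10.97 ≈ 239.75.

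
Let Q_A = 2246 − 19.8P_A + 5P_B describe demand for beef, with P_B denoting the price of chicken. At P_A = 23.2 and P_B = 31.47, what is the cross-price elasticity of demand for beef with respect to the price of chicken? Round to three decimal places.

At P_A = 23.2 and P_B = 31.47: Q_A = 1943.99.
∂Q_A/∂P_B = 5.
ε = (∂Q_A/∂P_B)(P_B/Q_A) = 5 × (31.47/1943.99) ≈ 0.081.
Since ε > 0, beef and chicken are substitutes.

0.081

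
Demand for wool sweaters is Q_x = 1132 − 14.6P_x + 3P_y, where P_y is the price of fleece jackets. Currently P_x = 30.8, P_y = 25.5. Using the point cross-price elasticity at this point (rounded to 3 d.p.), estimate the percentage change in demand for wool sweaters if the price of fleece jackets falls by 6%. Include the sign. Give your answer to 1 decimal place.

-0.6%

At P_x = 30.8, P_y = 25.5: Q_x = 758.82.
∂Q_x/∂P_y = 3.
ε = (∂Q_x/∂P_y)(P_y/Q_x) = 3.0000 × 25.5/758.82 ≈ 0.101.
%ΔQ_x ≈ ε × %ΔP_y = 0.101 × (-6%) = -0.6%.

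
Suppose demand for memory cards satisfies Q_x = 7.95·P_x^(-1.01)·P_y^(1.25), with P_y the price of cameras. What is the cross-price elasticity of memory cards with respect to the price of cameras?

1.25

In a log-linear (constant-elasticity) demand function, the coefficient on the exponent of P_y is the cross-price elasticity.
ε = 1.25. Positive, so memory cards and cameras are substitutes.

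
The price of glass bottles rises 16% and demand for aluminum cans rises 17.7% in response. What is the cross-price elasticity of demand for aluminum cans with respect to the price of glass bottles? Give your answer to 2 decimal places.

1.11

ε = (%ΔQ of aluminum cans) / (%ΔP of glass bottles) = (17.7%) / (16%) ≈ 1.11.
Positive cross-price elasticity: substitutes.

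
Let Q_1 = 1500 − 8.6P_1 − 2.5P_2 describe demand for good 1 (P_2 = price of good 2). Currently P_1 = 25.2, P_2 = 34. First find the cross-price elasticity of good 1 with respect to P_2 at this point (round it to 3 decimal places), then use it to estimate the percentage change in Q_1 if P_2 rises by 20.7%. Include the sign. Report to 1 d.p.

At P_1 = 25.2, P_2 = 34: Q_1 = 1198.28.
∂Q_1/∂P_2 = -2.5.
ε = (∂Q_1/∂P_2)(P_2/Q_1) = -2.5000 × 34/1198.28 ≈ -0.071.
%ΔQ_1 ≈ ε × %ΔP_2 = -0.071 × (20.7%) = -1.5%.

-1.5%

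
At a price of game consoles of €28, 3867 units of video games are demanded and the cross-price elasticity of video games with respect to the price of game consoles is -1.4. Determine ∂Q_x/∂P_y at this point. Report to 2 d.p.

-193.35

ε = (∂Q_x/∂P_y)·(P_y/Q_x) ⇒ ∂Q_x/∂P_y = ε·Q_x/P_y = -1.4 × 3867/28 ≈ -193.35.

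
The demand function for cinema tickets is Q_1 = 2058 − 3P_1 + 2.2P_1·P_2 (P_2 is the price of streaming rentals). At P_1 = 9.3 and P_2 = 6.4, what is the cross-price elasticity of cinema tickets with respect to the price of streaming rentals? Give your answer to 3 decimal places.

At P_1 = 9.3 and P_2 = 6.4: Q_1 = 2161.044.
∂Q_1/∂P_2 = 2.2P_1 = 2.2(9.3) = 20.4600.
ε = (∂Q_1/∂P_2)(P_2/Q_1) = 20.4600 × (6.4/2161.044) ≈ 0.061.
ε > 0: substitutes.

0.061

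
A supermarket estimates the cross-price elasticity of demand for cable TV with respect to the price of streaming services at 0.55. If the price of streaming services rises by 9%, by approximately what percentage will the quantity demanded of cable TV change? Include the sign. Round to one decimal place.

%ΔQ ≈ ε × %ΔP of streaming services = 0.55 × (9%) = 5.0%.

5.0%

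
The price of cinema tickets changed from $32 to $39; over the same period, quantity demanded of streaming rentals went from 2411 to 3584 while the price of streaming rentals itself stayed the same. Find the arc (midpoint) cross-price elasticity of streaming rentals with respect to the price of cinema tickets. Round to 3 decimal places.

1.985

ΔQ_A = 3584 − 2411 = 1173; ΔP_B = 39 − 32 = 7.
Midpoints: Q̄_A = 2997.5, P̄_B = 35.50.
ε = (ΔQ_A/Q̄_A)/(ΔP_B/P̄_B) = (1173/2997.5)/(7/35.50) ≈ 1.985.
ε > 0: streaming rentals and cinema tickets are substitutes.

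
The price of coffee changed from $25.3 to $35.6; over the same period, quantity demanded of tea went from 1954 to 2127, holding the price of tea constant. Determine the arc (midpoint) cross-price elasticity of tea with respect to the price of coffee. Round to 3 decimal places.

ΔQ_A = 2127 − 1954 = 173; ΔP_B = 35.6 − 25.3 = 10.3.
Midpoints: Q̄_A = 2040.5, P̄_B = 30.45.
ε = (ΔQ_A/Q̄_A)/(ΔP_B/P̄_B) = (173/2040.5)/(10.3/30.45) ≈ 0.251.

0.251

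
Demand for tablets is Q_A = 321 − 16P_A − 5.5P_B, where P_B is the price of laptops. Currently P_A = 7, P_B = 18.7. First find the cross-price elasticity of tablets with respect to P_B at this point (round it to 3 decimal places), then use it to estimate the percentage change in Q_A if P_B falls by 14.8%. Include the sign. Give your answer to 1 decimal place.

At P_A = 7, P_B = 18.7: Q_A = 106.15.
∂Q_A/∂P_B = -5.5.
ε = (∂Q_A/∂P_B)(P_B/Q_A) = -5.5000 × 18.7/106.15 ≈ -0.969.
%ΔQ_A ≈ ε × %ΔP_B = -0.969 × (-14.8%) = 14.3%.

14.3%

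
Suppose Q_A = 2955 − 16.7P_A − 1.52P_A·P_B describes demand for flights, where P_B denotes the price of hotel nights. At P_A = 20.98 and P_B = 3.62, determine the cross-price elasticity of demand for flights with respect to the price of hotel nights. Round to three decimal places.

-0.046

At P_A = 20.98 and P_B = 3.62: Q_A = 2489.194.
∂Q_A/∂P_B = -1.52P_A = -1.52(20.98) = -31.8896.
ε = (∂Q_A/∂P_B)(P_B/Q_A) = -31.8896 × (3.62/2489.194) ≈ -0.046.
ε < 0: complements.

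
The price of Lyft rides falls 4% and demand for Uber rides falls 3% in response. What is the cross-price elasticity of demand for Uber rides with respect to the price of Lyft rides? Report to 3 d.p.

0.750

ε = (%ΔQ of Uber rides) / (%ΔP of Lyft rides) = (-3%) / (-4%) ≈ 0.750.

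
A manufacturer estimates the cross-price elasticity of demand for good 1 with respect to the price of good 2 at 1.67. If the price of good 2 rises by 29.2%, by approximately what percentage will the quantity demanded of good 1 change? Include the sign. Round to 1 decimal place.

48.8%

%ΔQ ≈ ε × %ΔP of good 2 = 1.67 × (29.2%) = 48.8%.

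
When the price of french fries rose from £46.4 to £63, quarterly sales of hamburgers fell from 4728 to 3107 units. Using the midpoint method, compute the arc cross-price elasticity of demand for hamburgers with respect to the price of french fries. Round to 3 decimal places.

ΔQ_A = 3107 − 4728 = -1621; ΔP_B = 63 − 46.4 = 16.6.
Midpoints: Q̄_A = 3917.5, P̄_B = 54.70.
ε = (ΔQ_A/Q̄_A)/(ΔP_B/P̄_B) = (-1621/3917.5)/(16.6/54.70) ≈ -1.363.
ε < 0: hamburgers and french fries are complements.

-1.363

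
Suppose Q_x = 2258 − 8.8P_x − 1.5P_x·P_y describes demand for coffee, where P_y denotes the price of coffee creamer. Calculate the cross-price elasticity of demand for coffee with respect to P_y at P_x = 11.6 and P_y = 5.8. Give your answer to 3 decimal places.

At P_x = 11.6 and P_y = 5.8: Q_x = 2055.
∂Q_x/∂P_y = -1.5P_x = -1.5(11.6) = -17.4000.
ε = (∂Q_x/∂P_y)(P_y/Q_x) = -17.4000 × (5.8/2055) ≈ -0.049.
ε < 0: complements.

-0.049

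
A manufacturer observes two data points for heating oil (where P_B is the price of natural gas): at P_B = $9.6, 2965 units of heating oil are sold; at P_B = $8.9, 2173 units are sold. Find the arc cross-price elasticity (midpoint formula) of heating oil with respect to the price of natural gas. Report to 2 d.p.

4.07

ΔQ_A = 2173 − 2965 = -792; ΔP_B = 8.9 − 9.6 = -0.7.
Midpoints: Q̄_A = 2569.0, P̄_B = 9.25.
ε = (ΔQ_A/Q̄_A)/(ΔP_B/P̄_B) = (-792/2569.0)/(-0.7/9.25) ≈ 4.07.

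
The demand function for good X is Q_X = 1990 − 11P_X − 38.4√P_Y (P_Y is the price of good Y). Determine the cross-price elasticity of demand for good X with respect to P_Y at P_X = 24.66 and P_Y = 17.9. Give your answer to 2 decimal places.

At P_X = 24.66 and P_Y = 17.9: Q_X = 1556.276.
∂Q_X/∂P_Y = -38.4/(2√P_Y) = -38.4/(2√17.9) = -4.5381.
ε = (∂Q_X/∂P_Y)(P_Y/Q_X) = -4.5381 × (17.9/1556.276) ≈ -0.05.

-0.05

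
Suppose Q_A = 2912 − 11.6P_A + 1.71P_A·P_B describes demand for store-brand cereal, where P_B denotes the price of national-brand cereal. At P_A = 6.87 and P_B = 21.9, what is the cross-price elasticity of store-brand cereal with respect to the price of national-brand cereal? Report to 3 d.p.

0.083

At P_A = 6.87 and P_B = 21.9: Q_A = 3089.583.
∂Q_A/∂P_B = 1.71P_A = 1.71(6.87) = 11.7477.
ε = (∂Q_A/∂P_B)(P_B/Q_A) = 11.7477 × (21.9/3089.583) ≈ 0.083.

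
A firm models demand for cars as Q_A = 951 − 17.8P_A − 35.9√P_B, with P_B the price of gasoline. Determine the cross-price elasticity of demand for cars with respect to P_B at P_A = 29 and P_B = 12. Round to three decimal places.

-0.200

At P_A = 29 and P_B = 12: Q_A = 310.439.
∂Q_A/∂P_B = -35.9/(2√P_B) = -35.9/(2√12) = -5.1817.
ε = (∂Q_A/∂P_B)(P_B/Q_A) = -5.1817 × (12/310.439) ≈ -0.200.
ε < 0: complements.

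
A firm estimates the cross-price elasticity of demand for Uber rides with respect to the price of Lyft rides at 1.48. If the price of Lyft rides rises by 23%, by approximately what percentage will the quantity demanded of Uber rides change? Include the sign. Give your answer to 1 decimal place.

%ΔQ ≈ ε × %ΔP of Lyft rides = 1.48 × (23%) = 34.0%.
Demand for Uber rides rises by about 34.0%.

34.0%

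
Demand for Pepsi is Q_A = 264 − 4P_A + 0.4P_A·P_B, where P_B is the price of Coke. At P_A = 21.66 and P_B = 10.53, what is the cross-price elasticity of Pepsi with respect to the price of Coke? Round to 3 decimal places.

0.340

At P_A = 21.66 and P_B = 10.53: Q_A = 268.592.
∂Q_A/∂P_B = 0.4P_A = 0.4(21.66) = 8.6640.
ε = (∂Q_A/∂P_B)(P_B/Q_A) = 8.6640 × (10.53/268.592) ≈ 0.340.
ε > 0: substitutes.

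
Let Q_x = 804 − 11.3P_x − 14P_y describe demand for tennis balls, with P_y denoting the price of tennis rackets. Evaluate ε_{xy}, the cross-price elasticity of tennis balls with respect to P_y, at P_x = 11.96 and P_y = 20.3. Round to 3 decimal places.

At P_x = 11.96 and P_y = 20.3: Q_x = 384.652.
∂Q_x/∂P_y = -14.
ε = (∂Q_x/∂P_y)(P_y/Q_x) = -14 × (20.3/384.652) ≈ -0.739.
Since ε < 0, tennis balls and tennis rackets are complements.

-0.739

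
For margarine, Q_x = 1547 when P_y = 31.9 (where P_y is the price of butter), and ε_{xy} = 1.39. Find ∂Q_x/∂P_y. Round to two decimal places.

ε = (∂Q_x/∂P_y)·(P_y/Q_x) ⇒ ∂Q_x/∂P_y = ε·Q_x/P_y = 1.39 × 1547/31.9 ≈ 67.41.

67.41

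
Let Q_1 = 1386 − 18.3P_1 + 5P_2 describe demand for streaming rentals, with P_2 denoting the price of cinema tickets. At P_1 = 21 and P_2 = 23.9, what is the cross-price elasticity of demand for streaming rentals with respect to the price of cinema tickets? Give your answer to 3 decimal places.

0.107

At P_1 = 21 and P_2 = 23.9: Q_1 = 1121.2.
∂Q_1/∂P_2 = 5.
ε = (∂Q_1/∂P_2)(P_2/Q_1) = 5 × (23.9/1121.2) ≈ 0.107.
Since ε > 0, streaming rentals and cinema tickets are substitutes.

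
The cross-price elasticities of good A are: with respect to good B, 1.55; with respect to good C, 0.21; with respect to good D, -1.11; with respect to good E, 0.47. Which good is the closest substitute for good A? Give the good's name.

good B

Substitutes have ε > 0. Among the positive values, 1.55 (good B) is largest.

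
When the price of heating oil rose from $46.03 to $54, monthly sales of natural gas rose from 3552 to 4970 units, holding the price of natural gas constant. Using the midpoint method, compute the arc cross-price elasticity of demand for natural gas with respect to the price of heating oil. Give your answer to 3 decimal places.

ΔQ_A = 4970 − 3552 = 1418; ΔP_B = 54 − 46.03 = 7.97.
Midpoints: Q̄_A = 4261.0, P̄_B = 50.02.
ε = (ΔQ_A/Q̄_A)/(ΔP_B/P̄_B) = (1418/4261.0)/(7.97/50.02) ≈ 2.088.
ε > 0: natural gas and heating oil are substitutes.

2.088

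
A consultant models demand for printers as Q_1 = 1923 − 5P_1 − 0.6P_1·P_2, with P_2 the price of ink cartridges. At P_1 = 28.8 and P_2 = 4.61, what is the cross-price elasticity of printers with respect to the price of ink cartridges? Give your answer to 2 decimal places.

At P_1 = 28.8 and P_2 = 4.61: Q_1 = 1699.339.
∂Q_1/∂P_2 = -0.6P_1 = -0.6(28.8) = -17.2800.
ε = (∂Q_1/∂P_2)(P_2/Q_1) = -17.2800 × (4.61/1699.339) ≈ -0.05.

-0.05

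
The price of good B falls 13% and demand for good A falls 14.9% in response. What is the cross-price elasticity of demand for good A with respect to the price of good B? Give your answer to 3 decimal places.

ε = (%ΔQ of good A) / (%ΔP of good B) = (-14.9%) / (-13%) ≈ 1.146.
Positive cross-price elasticity: substitutes.

1.146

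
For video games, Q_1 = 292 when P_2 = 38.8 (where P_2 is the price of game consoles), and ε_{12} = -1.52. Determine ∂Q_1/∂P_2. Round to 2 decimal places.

-11.44

ε = (∂Q_1/∂P_2)·(P_2/Q_1) ⇒ ∂Q_1/∂P_2 = ε·Q_1/P_2 = -1.52 × 292/38.8 ≈ -11.44.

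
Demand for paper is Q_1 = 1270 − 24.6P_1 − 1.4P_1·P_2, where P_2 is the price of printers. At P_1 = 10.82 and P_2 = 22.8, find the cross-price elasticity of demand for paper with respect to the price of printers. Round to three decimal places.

-0.525

At P_1 = 10.82 and P_2 = 22.8: Q_1 = 658.454.
∂Q_1/∂P_2 = -1.4P_1 = -1.4(10.82) = -15.1480.
ε = (∂Q_1/∂P_2)(P_2/Q_1) = -15.1480 × (22.8/658.454) ≈ -0.525.
ε < 0: complements.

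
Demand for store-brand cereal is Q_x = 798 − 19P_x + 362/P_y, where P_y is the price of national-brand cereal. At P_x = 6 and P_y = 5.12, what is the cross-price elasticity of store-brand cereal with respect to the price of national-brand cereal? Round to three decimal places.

-0.094

At P_x = 6 and P_y = 5.12: Q_x = 754.703.
∂Q_x/∂P_y = −362/P_y² = -13.8092.
ε = (∂Q_x/∂P_y)(P_y/Q_x) = -13.8092 × (5.12/754.703) ≈ -0.094.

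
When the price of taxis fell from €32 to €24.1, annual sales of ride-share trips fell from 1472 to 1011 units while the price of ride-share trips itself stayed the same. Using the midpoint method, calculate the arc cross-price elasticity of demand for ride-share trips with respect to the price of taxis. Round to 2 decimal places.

1.32

ΔQ_A = 1011 − 1472 = -461; ΔP_B = 24.1 − 32 = -7.9.
Midpoints: Q̄_A = 1241.5, P̄_B = 28.05.
ε = (ΔQ_A/Q̄_A)/(ΔP_B/P̄_B) = (-461/1241.5)/(-7.9/28.05) ≈ 1.32.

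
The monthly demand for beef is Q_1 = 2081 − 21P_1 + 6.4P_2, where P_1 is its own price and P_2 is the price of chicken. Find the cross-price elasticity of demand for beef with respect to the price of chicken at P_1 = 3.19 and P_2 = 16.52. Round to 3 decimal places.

0.050

At P_1 = 3.19 and P_2 = 16.52: Q_1 = 2119.738.
∂Q_1/∂P_2 = 6.4.
ε = (∂Q_1/∂P_2)(P_2/Q_1) = 6.4 × (16.52/2119.738) ≈ 0.050.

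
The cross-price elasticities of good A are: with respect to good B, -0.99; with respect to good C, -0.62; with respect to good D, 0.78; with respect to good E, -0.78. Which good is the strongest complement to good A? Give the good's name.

Complements have ε < 0. The most negative value is -0.99 (good B).

good B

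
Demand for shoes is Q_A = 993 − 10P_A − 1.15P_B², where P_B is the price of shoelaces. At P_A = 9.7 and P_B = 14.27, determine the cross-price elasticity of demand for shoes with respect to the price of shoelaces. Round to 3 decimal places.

-0.708

At P_A = 9.7 and P_B = 14.27: Q_A = 661.822.
∂Q_A/∂P_B = -2.3P_B = -2.3(14.27) = -32.8210.
ε = (∂Q_A/∂P_B)(P_B/Q_A) = -32.8210 × (14.27/661.822) ≈ -0.708.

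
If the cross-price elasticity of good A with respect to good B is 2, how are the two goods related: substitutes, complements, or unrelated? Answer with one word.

ε = 2 > 0, so a higher price of good B raises demand for good A: substitutes.

substitutes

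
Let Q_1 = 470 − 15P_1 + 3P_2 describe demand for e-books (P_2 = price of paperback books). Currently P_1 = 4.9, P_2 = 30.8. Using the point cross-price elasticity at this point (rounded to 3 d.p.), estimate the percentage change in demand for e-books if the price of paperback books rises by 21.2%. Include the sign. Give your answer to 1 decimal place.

At P_1 = 4.9, P_2 = 30.8: Q_1 = 488.9.
∂Q_1/∂P_2 = 3.
ε = (∂Q_1/∂P_2)(P_2/Q_1) = 3.0000 × 30.8/488.9 ≈ 0.189.
%ΔQ_1 ≈ ε × %ΔP_2 = 0.189 × (21.2%) = 4.0%.

4.0%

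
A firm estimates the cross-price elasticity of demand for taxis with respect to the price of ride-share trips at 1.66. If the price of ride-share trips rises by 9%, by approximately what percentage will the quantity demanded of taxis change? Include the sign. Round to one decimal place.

%ΔQ ≈ ε × %ΔP of ride-share trips = 1.66 × (9%) = 14.9%.

14.9%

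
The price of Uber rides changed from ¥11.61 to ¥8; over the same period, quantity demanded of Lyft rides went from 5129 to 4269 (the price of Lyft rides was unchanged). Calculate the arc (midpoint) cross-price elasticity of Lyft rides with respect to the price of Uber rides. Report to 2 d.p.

ΔQ_A = 4269 − 5129 = -860; ΔP_B = 8 − 11.61 = -3.61.
Midpoints: Q̄_A = 4699.0, P̄_B = 9.80.
ε = (ΔQ_A/Q̄_A)/(ΔP_B/P̄_B) = (-860/4699.0)/(-3.61/9.80) ≈ 0.50.
ε > 0: Lyft rides and Uber rides are substitutes.

0.50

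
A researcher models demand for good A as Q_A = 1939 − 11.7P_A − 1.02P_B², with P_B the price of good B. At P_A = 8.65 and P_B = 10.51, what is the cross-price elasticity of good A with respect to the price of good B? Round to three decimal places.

-0.131

At P_A = 8.65 and P_B = 10.51: Q_A = 1725.126.
∂Q_A/∂P_B = -2.04P_B = -2.04(10.51) = -21.4404.
ε = (∂Q_A/∂P_B)(P_B/Q_A) = -21.4404 × (10.51/1725.126) ≈ -0.131.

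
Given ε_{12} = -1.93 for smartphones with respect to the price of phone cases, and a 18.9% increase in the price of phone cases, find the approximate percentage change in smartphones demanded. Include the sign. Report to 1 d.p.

%ΔQ ≈ ε × %ΔP of phone cases = -1.93 × (18.9%) = -36.5%.
Demand for smartphones falls by about 36.5%.

-36.5%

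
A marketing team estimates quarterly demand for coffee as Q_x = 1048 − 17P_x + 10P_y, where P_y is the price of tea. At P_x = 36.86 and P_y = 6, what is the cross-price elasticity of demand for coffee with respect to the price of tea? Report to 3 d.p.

At P_x = 36.86 and P_y = 6: Q_x = 481.38.
∂Q_x/∂P_y = 10.
ε = (∂Q_x/∂P_y)(P_y/Q_x) = 10 × (6/481.38) ≈ 0.125.
Since ε > 0, coffee and tea are substitutes.

0.125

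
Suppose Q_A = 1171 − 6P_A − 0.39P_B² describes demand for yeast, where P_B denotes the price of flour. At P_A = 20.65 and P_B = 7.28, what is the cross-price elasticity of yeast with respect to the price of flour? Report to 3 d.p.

-0.040

At P_A = 20.65 and P_B = 7.28: Q_A = 1026.431.
∂Q_A/∂P_B = -0.78P_B = -0.78(7.28) = -5.6784.
ε = (∂Q_A/∂P_B)(P_B/Q_A) = -5.6784 × (7.28/1026.431) ≈ -0.040.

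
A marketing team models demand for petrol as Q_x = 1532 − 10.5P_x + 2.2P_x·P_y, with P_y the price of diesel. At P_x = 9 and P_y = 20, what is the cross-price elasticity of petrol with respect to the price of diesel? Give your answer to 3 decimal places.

0.216

At P_x = 9 and P_y = 20: Q_x = 1833.5.
∂Q_x/∂P_y = 2.2P_x = 2.2(9) = 19.8000.
ε = (∂Q_x/∂P_y)(P_y/Q_x) = 19.8000 × (20/1833.5) ≈ 0.216.
ε > 0: substitutes.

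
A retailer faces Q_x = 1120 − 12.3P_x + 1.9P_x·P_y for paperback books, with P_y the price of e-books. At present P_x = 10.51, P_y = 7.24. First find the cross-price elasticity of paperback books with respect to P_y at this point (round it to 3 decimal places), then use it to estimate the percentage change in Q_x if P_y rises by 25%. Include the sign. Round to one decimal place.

3.2%

At P_x = 10.51, P_y = 7.24: Q_x = 1135.303.
∂Q_x/∂P_y = 1.9P_x = 19.9690.
ε = (∂Q_x/∂P_y)(P_y/Q_x) = 19.9690 × 7.24/1135.303 ≈ 0.127.
%ΔQ_x ≈ ε × %ΔP_y = 0.127 × (25%) = 3.2%.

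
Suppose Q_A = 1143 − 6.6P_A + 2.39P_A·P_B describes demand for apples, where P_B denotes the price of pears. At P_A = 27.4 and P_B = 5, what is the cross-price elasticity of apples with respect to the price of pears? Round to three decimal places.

0.254

At P_A = 27.4 and P_B = 5: Q_A = 1289.59.
∂Q_A/∂P_B = 2.39P_A = 2.39(27.4) = 65.4860.
ε = (∂Q_A/∂P_B)(P_B/Q_A) = 65.4860 × (5/1289.59) ≈ 0.254.
ε > 0: substitutes.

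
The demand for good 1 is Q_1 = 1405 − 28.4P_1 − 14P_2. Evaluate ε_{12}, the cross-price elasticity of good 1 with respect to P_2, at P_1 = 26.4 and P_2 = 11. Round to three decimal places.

-0.307

At P_1 = 26.4 and P_2 = 11: Q_1 = 501.24.
∂Q_1/∂P_2 = -14.
ε = (∂Q_1/∂P_2)(P_2/Q_1) = -14 × (11/501.24) ≈ -0.307.
Since ε < 0, good 1 and good 2 are complements.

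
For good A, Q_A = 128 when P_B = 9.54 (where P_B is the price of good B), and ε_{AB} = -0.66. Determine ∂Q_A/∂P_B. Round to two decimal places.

-8.86

ε = (∂Q_A/∂P_B)·(P_B/Q_A) ⇒ ∂Q_A/∂P_B = ε·Q_A/P_B = -0.66 × 128/9.54 ≈ -8.86.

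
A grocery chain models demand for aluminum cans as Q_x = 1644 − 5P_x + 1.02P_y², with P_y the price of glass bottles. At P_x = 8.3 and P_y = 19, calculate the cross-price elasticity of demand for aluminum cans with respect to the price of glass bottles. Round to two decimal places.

0.37

At P_x = 8.3 and P_y = 19: Q_x = 1970.72.
∂Q_x/∂P_y = 2.04P_y = 2.04(19) = 38.7600.
ε = (∂Q_x/∂P_y)(P_y/Q_x) = 38.7600 × (19/1970.72) ≈ 0.37.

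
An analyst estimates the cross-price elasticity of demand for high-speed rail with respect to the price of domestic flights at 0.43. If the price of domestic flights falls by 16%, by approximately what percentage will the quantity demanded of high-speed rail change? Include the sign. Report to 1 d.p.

-6.9%

%ΔQ ≈ ε × %ΔP of domestic flights = 0.43 × (-16%) = -6.9%.
Demand for high-speed rail falls by about 6.9%.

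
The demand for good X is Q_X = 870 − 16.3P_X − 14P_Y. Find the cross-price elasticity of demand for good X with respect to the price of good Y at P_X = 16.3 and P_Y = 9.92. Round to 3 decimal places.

-0.298

At P_X = 16.3 and P_Y = 9.92: Q_X = 465.43.
∂Q_X/∂P_Y = -14.
ε = (∂Q_X/∂P_Y)(P_Y/Q_X) = -14 × (9.92/465.43) ≈ -0.298.
Since ε < 0, good X and good Y are complements.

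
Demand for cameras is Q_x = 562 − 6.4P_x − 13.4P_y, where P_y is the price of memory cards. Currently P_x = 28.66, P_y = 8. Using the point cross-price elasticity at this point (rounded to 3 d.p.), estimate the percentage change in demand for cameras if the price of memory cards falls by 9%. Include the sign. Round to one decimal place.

3.6%

At P_x = 28.66, P_y = 8: Q_x = 271.376.
∂Q_x/∂P_y = -13.4.
ε = (∂Q_x/∂P_y)(P_y/Q_x) = -13.4000 × 8/271.376 ≈ -0.395.
%ΔQ_x ≈ ε × %ΔP_y = -0.395 × (-9%) = 3.6%.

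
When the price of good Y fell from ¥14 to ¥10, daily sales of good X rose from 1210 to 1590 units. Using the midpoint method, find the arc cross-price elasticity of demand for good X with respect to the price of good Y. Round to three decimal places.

ΔQ_X = 1590 − 1210 = 380; ΔP_Y = 10 − 14 = -4.
Midpoints: Q̄_X = 1400.0, P̄_Y = 12.00.
ε = (ΔQ_X/Q̄_X)/(ΔP_Y/P̄_Y) = (380/1400.0)/(-4/12.00) ≈ -0.814.
ε < 0: good X and good Y are complements.

-0.814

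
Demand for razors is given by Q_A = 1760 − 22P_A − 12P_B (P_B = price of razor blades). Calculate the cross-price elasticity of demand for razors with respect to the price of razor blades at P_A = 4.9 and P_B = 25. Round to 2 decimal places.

-0.22

At P_A = 4.9 and P_B = 25: Q_A = 1352.2.
∂Q_A/∂P_B = -12.
ε = (∂Q_A/∂P_B)(P_B/Q_A) = -12 × (25/1352.2) ≈ -0.22.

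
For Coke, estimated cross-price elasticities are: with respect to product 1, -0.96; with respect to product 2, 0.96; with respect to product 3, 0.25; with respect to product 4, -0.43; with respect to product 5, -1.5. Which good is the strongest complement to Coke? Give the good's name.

Complements have ε < 0. The most negative value is -1.5 (product 5).

product 5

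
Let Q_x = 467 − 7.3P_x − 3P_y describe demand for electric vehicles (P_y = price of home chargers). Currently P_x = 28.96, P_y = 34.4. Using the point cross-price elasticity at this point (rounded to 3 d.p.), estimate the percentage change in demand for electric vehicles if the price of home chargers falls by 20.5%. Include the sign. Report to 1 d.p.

13.9%

At P_x = 28.96, P_y = 34.4: Q_x = 152.392.
∂Q_x/∂P_y = -3.
ε = (∂Q_x/∂P_y)(P_y/Q_x) = -3.0000 × 34.4/152.392 ≈ -0.677.
%ΔQ_x ≈ ε × %ΔP_y = -0.677 × (-20.5%) = 13.9%.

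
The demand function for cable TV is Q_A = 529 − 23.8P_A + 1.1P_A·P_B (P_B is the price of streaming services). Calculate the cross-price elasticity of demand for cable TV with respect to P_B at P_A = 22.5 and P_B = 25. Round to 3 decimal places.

1.011

At P_A = 22.5 and P_B = 25: Q_A = 612.25.
∂Q_A/∂P_B = 1.1P_A = 1.1(22.5) = 24.7500.
ε = (∂Q_A/∂P_B)(P_B/Q_A) = 24.7500 × (25/612.25) ≈ 1.011.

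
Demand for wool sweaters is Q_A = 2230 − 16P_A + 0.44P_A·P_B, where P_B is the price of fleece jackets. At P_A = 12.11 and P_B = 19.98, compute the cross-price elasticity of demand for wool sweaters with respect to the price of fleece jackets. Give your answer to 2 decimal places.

At P_A = 12.11 and P_B = 19.98: Q_A = 2142.701.
∂Q_A/∂P_B = 0.44P_A = 0.44(12.11) = 5.3284.
ε = (∂Q_A/∂P_B)(P_B/Q_A) = 5.3284 × (19.98/2142.701) ≈ 0.05.
ε > 0: substitutes.

0.05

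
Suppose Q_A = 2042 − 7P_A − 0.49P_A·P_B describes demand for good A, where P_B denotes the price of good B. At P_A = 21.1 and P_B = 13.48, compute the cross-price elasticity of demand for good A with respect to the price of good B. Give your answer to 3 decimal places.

At P_A = 21.1 and P_B = 13.48: Q_A = 1754.930.
∂Q_A/∂P_B = -0.49P_A = -0.49(21.1) = -10.3390.
ε = (∂Q_A/∂P_B)(P_B/Q_A) = -10.3390 × (13.48/1754.930) ≈ -0.079.

-0.079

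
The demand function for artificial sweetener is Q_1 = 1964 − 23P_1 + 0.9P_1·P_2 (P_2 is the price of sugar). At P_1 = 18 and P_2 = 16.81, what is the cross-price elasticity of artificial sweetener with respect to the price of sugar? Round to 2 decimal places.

0.15

At P_1 = 18 and P_2 = 16.81: Q_1 = 1822.322.
∂Q_1/∂P_2 = 0.9P_1 = 0.9(18) = 16.2000.
ε = (∂Q_1/∂P_2)(P_2/Q_1) = 16.2000 × (16.81/1822.322) ≈ 0.15.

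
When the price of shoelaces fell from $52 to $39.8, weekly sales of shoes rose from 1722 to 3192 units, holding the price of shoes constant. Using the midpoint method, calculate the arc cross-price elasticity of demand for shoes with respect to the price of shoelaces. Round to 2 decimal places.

ΔQ_A = 3192 − 1722 = 1470; ΔP_B = 39.8 − 52 = -12.2.
Midpoints: Q̄_A = 2457.0, P̄_B = 45.90.
ε = (ΔQ_A/Q̄_A)/(ΔP_B/P̄_B) = (1470/2457.0)/(-12.2/45.90) ≈ -2.25.
ε < 0: shoes and shoelaces are complements.

-2.25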